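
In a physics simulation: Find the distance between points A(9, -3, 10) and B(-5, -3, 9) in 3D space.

d = √[(x₂-x₁)² + (y₂-y₁)² + (z₂-z₁)²]
  = √[(-14)² + 0² + (-1)²]
  = √[196 + 0 + 1]
  = √197
  ≈ 14.04

14.04


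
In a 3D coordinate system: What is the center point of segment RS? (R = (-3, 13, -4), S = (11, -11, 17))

M = ((x₁+x₂)/2, (y₁+y₂)/2, (z₁+z₂)/2)
  = ((-3 + 11)/2, (13 - 11)/2, (-4 + 17)/2)
  = (8/2, 2/2, 13/2)
  = (4, 1, 6.5)

(4, 1, 6.5)


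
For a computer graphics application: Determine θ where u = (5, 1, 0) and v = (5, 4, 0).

u·v = 5·5 + 1·4 + 0·0 = 25 + 4 + 0 = 29
|u| = √(5² + 1² + 0²) = √26 ≈ 5.099
|v| = √(5² + 4² + 0²) = √41 ≈ 6.403
cos θ = (u·v)/(|u||v|) = 29/(5.099·6.403) ≈ 0.8882
θ = arccos(0.8882) ≈ 27.35°

27.35°


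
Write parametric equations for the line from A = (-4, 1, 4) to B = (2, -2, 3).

Direction vector d = B - A = (2 + 4, -2 - 1, 3 - 4) = (6, -3, -1)
Parametric form r = A + t·d:
x = -4 + 6t, y = 1 - 3t, z = 4 - t

x = -4 + 6t, y = 1 - 3t, z = 4 - t


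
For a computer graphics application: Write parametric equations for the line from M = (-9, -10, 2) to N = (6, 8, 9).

Direction vector d = N - M = (6 + 9, 8 + 10, 9 - 2) = (15, 18, 7)
Parametric form r = M + t·d:
x = -9 + 15t, y = -10 + 18t, z = 2 + 7t

x = -9 + 15t, y = -10 + 18t, z = 2 + 7t


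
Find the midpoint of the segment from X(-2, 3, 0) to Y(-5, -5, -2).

M = ((x₁+x₂)/2, (y₁+y₂)/2, (z₁+z₂)/2)
  = ((-2 - 5)/2, (3 - 5)/2, (0 - 2)/2)
  = (-7/2, -2/2, -2/2)
  = (-3.5, -1, -1)

(-3.5, -1, -1)


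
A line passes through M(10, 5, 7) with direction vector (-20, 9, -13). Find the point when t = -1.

P(t) = M + t·d
  = (10 + (-20)·(-1), 5 + 9·(-1), 7 + (-13)·(-1))
  = (10 + 20, 5 - 9, 7 + 13)
  = (30, -4, 20)

(30, -4, 20)


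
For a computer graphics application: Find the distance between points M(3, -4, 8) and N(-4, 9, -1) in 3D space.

d = √[(x₂-x₁)² + (y₂-y₁)² + (z₂-z₁)²]
  = √[(-7)² + 13² + (-9)²]
  = √[49 + 169 + 81]
  = √299
  ≈ 17.29

17.29


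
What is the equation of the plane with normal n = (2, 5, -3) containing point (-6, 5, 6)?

The plane through P with normal n = (a, b, c) satisfies n·(r - P) = 0,
i.e. ax + by + cz = a·x₀ + b·y₀ + c·z₀.
d = 2·(-6) + 5·5 + (-3)·6
  = -12 + 25 - 18
  = -5
Equation: 2x + 5y - 3z = -5

2x + 5y - 3z = -5


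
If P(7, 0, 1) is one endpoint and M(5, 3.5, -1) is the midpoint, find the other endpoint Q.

Q = 2M - P
  = (2·5 - 7, 2·3.5 - 0, 2·(-1) - 1)
  = (10 - 7, 7 + 0, -2 - 1)
  = (3, 7, -3)

(3, 7, -3)


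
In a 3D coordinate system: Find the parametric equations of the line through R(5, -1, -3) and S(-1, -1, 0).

Direction vector d = S - R = (-1 - 5, -1 + 1, 0 + 3) = (-6, 0, 3)
Parametric form r = R + t·d:
x = 5 - 6t, y = -1, z = -3 + 3t

x = 5 - 6t, y = -1, z = -3 + 3t


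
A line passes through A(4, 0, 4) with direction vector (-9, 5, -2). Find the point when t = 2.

P(t) = A + t·d
  = (4 + (-9)·2, 0 + 5·2, 4 + (-2)·2)
  = (4 - 18, 0 + 10, 4 - 4)
  = (-14, 10, 0)

(-14, 10, 0)


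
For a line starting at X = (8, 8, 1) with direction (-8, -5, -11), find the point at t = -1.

P(t) = X + t·d
  = (8 + (-8)·(-1), 8 + (-5)·(-1), 1 + (-11)·(-1))
  = (8 + 8, 8 + 5, 1 + 11)
  = (16, 13, 12)

(16, 13, 12)


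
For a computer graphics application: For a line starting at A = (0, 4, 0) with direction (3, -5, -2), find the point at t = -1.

P(t) = A + t·d
  = (0 + 3·(-1), 4 + (-5)·(-1), 0 + (-2)·(-1))
  = (0 - 3, 4 + 5, 0 + 2)
  = (-3, 9, 2)

(-3, 9, 2)


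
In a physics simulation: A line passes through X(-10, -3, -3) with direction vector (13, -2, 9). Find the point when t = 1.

P(t) = X + t·d
  = (-10 + 13·1, -3 + (-2)·1, -3 + 9·1)
  = (-10 + 13, -3 - 2, -3 + 9)
  = (3, -5, 6)

(3, -5, 6)


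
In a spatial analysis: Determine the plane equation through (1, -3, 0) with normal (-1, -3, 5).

The plane through P with normal n = (a, b, c) satisfies n·(r - P) = 0,
i.e. ax + by + cz = a·x₀ + b·y₀ + c·z₀.
d = (-1)·1 + (-3)·(-3) + 5·0
  = -1 + 9 + 0
  = 8
Equation: -x - 3y + 5z = 8

-x - 3y + 5z = 8


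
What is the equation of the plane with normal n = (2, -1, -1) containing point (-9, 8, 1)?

The plane through P with normal n = (a, b, c) satisfies n·(r - P) = 0,
i.e. ax + by + cz = a·x₀ + b·y₀ + c·z₀.
d = 2·(-9) + (-1)·8 + (-1)·1
  = -18 - 8 - 1
  = -27
Equation: 2x - y - z = -27

2x - y - z = -27


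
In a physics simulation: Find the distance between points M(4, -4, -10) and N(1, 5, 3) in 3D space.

d = √[(x₂-x₁)² + (y₂-y₁)² + (z₂-z₁)²]
  = √[(-3)² + 9² + 13²]
  = √[9 + 81 + 169]
  = √259
  ≈ 16.09

16.09


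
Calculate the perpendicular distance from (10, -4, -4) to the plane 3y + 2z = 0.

distance = |a·x₀ + b·y₀ + c·z₀ - d| / √(a² + b² + c²)
  = |0·10 + 3·(-4) + 2·(-4) - 0| / √(0² + 3² + 2²)
  = |0 - 12 - 8 + 0| / √(0 + 9 + 4)
  = |-20| / √13
  = 20 / 3.606
  ≈ 5.547

5.547


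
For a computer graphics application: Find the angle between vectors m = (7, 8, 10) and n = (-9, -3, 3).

m·n = 7·(-9) + 8·(-3) + 10·3 = -63 - 24 + 30 = -57
|m| = √(7² + 8² + 10²) = √213 ≈ 14.59
|n| = √((-9)² + (-3)² + 3²) = √99 ≈ 9.95
cos θ = (m·n)/(|m||n|) = -57/(14.59·9.95) ≈ -0.3925
θ = arccos(-0.3925) ≈ 113.1°

113.1°


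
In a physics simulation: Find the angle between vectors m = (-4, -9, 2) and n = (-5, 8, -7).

m·n = (-4)·(-5) + (-9)·8 + 2·(-7) = 20 - 72 - 14 = -66
|m| = √((-4)² + (-9)² + 2²) = √101 ≈ 10.05
|n| = √((-5)² + 8² + (-7)²) = √138 ≈ 11.75
cos θ = (m·n)/(|m||n|) = -66/(10.05·11.75) ≈ -0.559
θ = arccos(-0.559) ≈ 124°

124°


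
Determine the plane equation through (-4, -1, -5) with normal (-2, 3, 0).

The plane through P with normal n = (a, b, c) satisfies n·(r - P) = 0,
i.e. ax + by + cz = a·x₀ + b·y₀ + c·z₀.
d = (-2)·(-4) + 3·(-1) + 0·(-5)
  = 8 - 3 + 0
  = 5
Equation: -2x + 3y = 5

-2x + 3y = 5


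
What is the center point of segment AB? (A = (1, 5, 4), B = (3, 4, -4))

M = ((x₁+x₂)/2, (y₁+y₂)/2, (z₁+z₂)/2)
  = ((1 + 3)/2, (5 + 4)/2, (4 - 4)/2)
  = (4/2, 9/2, 0/2)
  = (2, 4.5, 0)

(2, 4.5, 0)


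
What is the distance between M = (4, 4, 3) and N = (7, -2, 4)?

d = √[(x₂-x₁)² + (y₂-y₁)² + (z₂-z₁)²]
  = √[3² + (-6)² + 1²]
  = √[9 + 36 + 1]
  = √46
  ≈ 6.782

6.782


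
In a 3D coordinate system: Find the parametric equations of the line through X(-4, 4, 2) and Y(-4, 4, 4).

Direction vector d = Y - X = (-4 + 4, 4 - 4, 4 - 2) = (0, 0, 2)
Parametric form r = X + t·d:
x = -4, y = 4, z = 2 + 2t

x = -4, y = 4, z = 2 + 2t


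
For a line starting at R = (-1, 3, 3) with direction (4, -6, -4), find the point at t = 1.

P(t) = R + t·d
  = (-1 + 4·1, 3 + (-6)·1, 3 + (-4)·1)
  = (-1 + 4, 3 - 6, 3 - 4)
  = (3, -3, -1)

(3, -3, -1)


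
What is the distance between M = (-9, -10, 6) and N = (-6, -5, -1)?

d = √[(x₂-x₁)² + (y₂-y₁)² + (z₂-z₁)²]
  = √[3² + 5² + (-7)²]
  = √[9 + 25 + 49]
  = √83
  ≈ 9.11

9.11


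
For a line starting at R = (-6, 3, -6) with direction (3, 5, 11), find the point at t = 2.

P(t) = R + t·d
  = (-6 + 3·2, 3 + 5·2, -6 + 11·2)
  = (-6 + 6, 3 + 10, -6 + 22)
  = (0, 13, 16)

(0, 13, 16)


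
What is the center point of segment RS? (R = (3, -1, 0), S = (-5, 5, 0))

M = ((x₁+x₂)/2, (y₁+y₂)/2, (z₁+z₂)/2)
  = ((3 - 5)/2, (-1 + 5)/2, (0 + 0)/2)
  = (-2/2, 4/2, 0/2)
  = (-1, 2, 0)

(-1, 2, 0)


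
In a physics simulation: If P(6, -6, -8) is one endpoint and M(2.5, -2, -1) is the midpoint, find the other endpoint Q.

Q = 2M - P
  = (2·2.5 - 6, 2·(-2) - (-6), 2·(-1) - (-8))
  = (5 - 6, -4 + 6, -2 + 8)
  = (-1, 2, 6)

(-1, 2, 6)


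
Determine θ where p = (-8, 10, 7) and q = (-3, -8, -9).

p·q = (-8)·(-3) + 10·(-8) + 7·(-9) = 24 - 80 - 63 = -119
|p| = √((-8)² + 10² + 7²) = √213 ≈ 14.59
|q| = √((-3)² + (-8)² + (-9)²) = √154 ≈ 12.41
cos θ = (p·q)/(|p||q|) = -119/(14.59·12.41) ≈ -0.657
θ = arccos(-0.657) ≈ 131.1°

131.1°


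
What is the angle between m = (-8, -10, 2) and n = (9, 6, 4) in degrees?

m·n = (-8)·9 + (-10)·6 + 2·4 = -72 - 60 + 8 = -124
|m| = √((-8)² + (-10)² + 2²) = √168 ≈ 12.96
|n| = √(9² + 6² + 4²) = √133 ≈ 11.53
cos θ = (m·n)/(|m||n|) = -124/(12.96·11.53) ≈ -0.8295
θ = arccos(-0.8295) ≈ 146.1°

146.1°


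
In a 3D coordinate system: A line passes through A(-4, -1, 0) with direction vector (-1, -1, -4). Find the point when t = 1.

P(t) = A + t·d
  = (-4 + (-1)·1, -1 + (-1)·1, 0 + (-4)·1)
  = (-4 - 1, -1 - 1, 0 - 4)
  = (-5, -2, -4)

(-5, -2, -4)


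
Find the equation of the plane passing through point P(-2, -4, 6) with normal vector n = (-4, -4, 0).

The plane through P with normal n = (a, b, c) satisfies n·(r - P) = 0,
i.e. ax + by + cz = a·x₀ + b·y₀ + c·z₀.
d = (-4)·(-2) + (-4)·(-4) + 0·6
  = 8 + 16 + 0
  = 24
Equation: -4x - 4y = 24

-4x - 4y = 24


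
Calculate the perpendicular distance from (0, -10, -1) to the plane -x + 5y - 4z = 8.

distance = |a·x₀ + b·y₀ + c·z₀ - d| / √(a² + b² + c²)
  = |(-1)·0 + 5·(-10) + (-4)·(-1) - 8| / √((-1)² + 5² + (-4)²)
  = |0 - 50 + 4 - 8| / √(1 + 25 + 16)
  = |-54| / √42
  = 54 / 6.481
  ≈ 8.332

8.332


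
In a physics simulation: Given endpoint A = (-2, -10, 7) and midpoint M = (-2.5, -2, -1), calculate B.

B = 2M - A
  = (2·(-2.5) - (-2), 2·(-2) - (-10), 2·(-1) - 7)
  = (-5 + 2, -4 + 10, -2 - 7)
  = (-3, 6, -9)

(-3, 6, -9)


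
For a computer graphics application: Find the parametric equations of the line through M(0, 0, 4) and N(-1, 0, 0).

Direction vector d = N - M = (-1 + 0, 0 + 0, 0 - 4) = (-1, 0, -4)
Parametric form r = M + t·d:
x = 0 - t, y = 0, z = 4 - 4t

x = 0 - t, y = 0, z = 4 - 4t


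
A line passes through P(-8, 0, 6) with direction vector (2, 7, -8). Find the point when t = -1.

P(t) = P + t·d
  = (-8 + 2·(-1), 0 + 7·(-1), 6 + (-8)·(-1))
  = (-8 - 2, 0 - 7, 6 + 8)
  = (-10, -7, 14)

(-10, -7, 14)


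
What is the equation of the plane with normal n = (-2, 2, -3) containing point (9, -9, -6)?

The plane through P with normal n = (a, b, c) satisfies n·(r - P) = 0,
i.e. ax + by + cz = a·x₀ + b·y₀ + c·z₀.
d = (-2)·9 + 2·(-9) + (-3)·(-6)
  = -18 - 18 + 18
  = -18
Equation: -2x + 2y - 3z = -18

-2x + 2y - 3z = -18


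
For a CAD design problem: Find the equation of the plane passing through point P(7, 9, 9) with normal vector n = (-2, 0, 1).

The plane through P with normal n = (a, b, c) satisfies n·(r - P) = 0,
i.e. ax + by + cz = a·x₀ + b·y₀ + c·z₀.
d = (-2)·7 + 0·9 + 1·9
  = -14 + 0 + 9
  = -5
Equation: -2x + z = -5

-2x + z = -5


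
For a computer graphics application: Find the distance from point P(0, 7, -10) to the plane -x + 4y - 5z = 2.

distance = |a·x₀ + b·y₀ + c·z₀ - d| / √(a² + b² + c²)
  = |(-1)·0 + 4·7 + (-5)·(-10) - 2| / √((-1)² + 4² + (-5)²)
  = |0 + 28 + 50 - 2| / √(1 + 16 + 25)
  = |76| / √42
  = 76 / 6.481
  ≈ 11.73

11.73


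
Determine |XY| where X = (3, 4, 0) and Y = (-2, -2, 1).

d = √[(x₂-x₁)² + (y₂-y₁)² + (z₂-z₁)²]
  = √[(-5)² + (-6)² + 1²]
  = √[25 + 36 + 1]
  = √62
  ≈ 7.874

7.874


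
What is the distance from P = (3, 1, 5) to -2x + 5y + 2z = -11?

distance = |a·x₀ + b·y₀ + c·z₀ - d| / √(a² + b² + c²)
  = |(-2)·3 + 5·1 + 2·5 - (-11)| / √((-2)² + 5² + 2²)
  = |-6 + 5 + 10 + 11| / √(4 + 25 + 4)
  = |20| / √33
  = 20 / 5.745
  ≈ 3.482

3.482


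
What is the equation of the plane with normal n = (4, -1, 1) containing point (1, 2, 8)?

The plane through P with normal n = (a, b, c) satisfies n·(r - P) = 0,
i.e. ax + by + cz = a·x₀ + b·y₀ + c·z₀.
d = 4·1 + (-1)·2 + 1·8
  = 4 - 2 + 8
  = 10
Equation: 4x - y + z = 10

4x - y + z = 10


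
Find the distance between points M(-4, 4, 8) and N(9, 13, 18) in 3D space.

d = √[(x₂-x₁)² + (y₂-y₁)² + (z₂-z₁)²]
  = √[13² + 9² + 10²]
  = √[169 + 81 + 100]
  = √350
  ≈ 18.71

18.71


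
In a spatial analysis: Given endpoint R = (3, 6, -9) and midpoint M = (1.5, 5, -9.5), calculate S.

S = 2M - R
  = (2·1.5 - 3, 2·5 - 6, 2·(-9.5) - (-9))
  = (3 - 3, 10 - 6, -19 + 9)
  = (0, 4, -10)

(0, 4, -10)


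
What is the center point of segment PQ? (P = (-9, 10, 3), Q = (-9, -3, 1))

M = ((x₁+x₂)/2, (y₁+y₂)/2, (z₁+z₂)/2)
  = ((-9 - 9)/2, (10 - 3)/2, (3 + 1)/2)
  = (-18/2, 7/2, 4/2)
  = (-9, 3.5, 2)

(-9, 3.5, 2)


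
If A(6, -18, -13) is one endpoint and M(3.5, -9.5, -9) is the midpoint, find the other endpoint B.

B = 2M - A
  = (2·3.5 - 6, 2·(-9.5) - (-18), 2·(-9) - (-13))
  = (7 - 6, -19 + 18, -18 + 13)
  = (1, -1, -5)

(1, -1, -5)


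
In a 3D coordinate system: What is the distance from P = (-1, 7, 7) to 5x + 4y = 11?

distance = |a·x₀ + b·y₀ + c·z₀ - d| / √(a² + b² + c²)
  = |5·(-1) + 4·7 + 0·7 - 11| / √(5² + 4² + 0²)
  = |-5 + 28 + 0 - 11| / √(25 + 16 + 0)
  = |12| / √41
  = 12 / 6.403
  ≈ 1.874

1.874


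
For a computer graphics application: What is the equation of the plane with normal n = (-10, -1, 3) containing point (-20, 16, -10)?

The plane through P with normal n = (a, b, c) satisfies n·(r - P) = 0,
i.e. ax + by + cz = a·x₀ + b·y₀ + c·z₀.
d = (-10)·(-20) + (-1)·16 + 3·(-10)
  = 200 - 16 - 30
  = 154
Equation: -10x - y + 3z = 154

-10x - y + 3z = 154


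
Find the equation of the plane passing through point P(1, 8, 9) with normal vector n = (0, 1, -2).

The plane through P with normal n = (a, b, c) satisfies n·(r - P) = 0,
i.e. ax + by + cz = a·x₀ + b·y₀ + c·z₀.
d = 0·1 + 1·8 + (-2)·9
  = 0 + 8 - 18
  = -10
Equation: y - 2z = -10

y - 2z = -10


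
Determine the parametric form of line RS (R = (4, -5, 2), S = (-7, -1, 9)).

Direction vector d = S - R = (-7 - 4, -1 + 5, 9 - 2) = (-11, 4, 7)
Parametric form r = R + t·d:
x = 4 - 11t, y = -5 + 4t, z = 2 + 7t

x = 4 - 11t, y = -5 + 4t, z = 2 + 7t


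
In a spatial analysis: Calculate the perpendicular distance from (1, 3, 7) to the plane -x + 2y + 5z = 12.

distance = |a·x₀ + b·y₀ + c·z₀ - d| / √(a² + b² + c²)
  = |(-1)·1 + 2·3 + 5·7 - 12| / √((-1)² + 2² + 5²)
  = |-1 + 6 + 35 - 12| / √(1 + 4 + 25)
  = |28| / √30
  = 28 / 5.477
  ≈ 5.112

5.112


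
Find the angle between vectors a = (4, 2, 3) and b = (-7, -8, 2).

a·b = 4·(-7) + 2·(-8) + 3·2 = -28 - 16 + 6 = -38
|a| = √(4² + 2² + 3²) = √29 ≈ 5.385
|b| = √((-7)² + (-8)² + 2²) = √117 ≈ 10.82
cos θ = (a·b)/(|a||b|) = -38/(5.385·10.82) ≈ -0.6524
θ = arccos(-0.6524) ≈ 130.7°

130.7°


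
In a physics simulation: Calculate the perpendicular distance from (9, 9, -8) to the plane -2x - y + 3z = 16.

distance = |a·x₀ + b·y₀ + c·z₀ - d| / √(a² + b² + c²)
  = |(-2)·9 + (-1)·9 + 3·(-8) - 16| / √((-2)² + (-1)² + 3²)
  = |-18 - 9 - 24 - 16| / √(4 + 1 + 9)
  = |-67| / √14
  = 67 / 3.742
  ≈ 17.91

17.91


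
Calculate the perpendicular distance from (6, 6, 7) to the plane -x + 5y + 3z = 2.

distance = |a·x₀ + b·y₀ + c·z₀ - d| / √(a² + b² + c²)
  = |(-1)·6 + 5·6 + 3·7 - 2| / √((-1)² + 5² + 3²)
  = |-6 + 30 + 21 - 2| / √(1 + 25 + 9)
  = |43| / √35
  = 43 / 5.916
  ≈ 7.268

7.268


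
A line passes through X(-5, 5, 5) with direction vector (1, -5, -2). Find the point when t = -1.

P(t) = X + t·d
  = (-5 + 1·(-1), 5 + (-5)·(-1), 5 + (-2)·(-1))
  = (-5 - 1, 5 + 5, 5 + 2)
  = (-6, 10, 7)

(-6, 10, 7)


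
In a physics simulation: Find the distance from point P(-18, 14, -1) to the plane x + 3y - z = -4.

distance = |a·x₀ + b·y₀ + c·z₀ - d| / √(a² + b² + c²)
  = |1·(-18) + 3·14 + (-1)·(-1) - (-4)| / √(1² + 3² + (-1)²)
  = |-18 + 42 + 1 + 4| / √(1 + 9 + 1)
  = |29| / √11
  = 29 / 3.317
  ≈ 8.744

8.744


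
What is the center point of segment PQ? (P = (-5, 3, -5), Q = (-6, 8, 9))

M = ((x₁+x₂)/2, (y₁+y₂)/2, (z₁+z₂)/2)
  = ((-5 - 6)/2, (3 + 8)/2, (-5 + 9)/2)
  = (-11/2, 11/2, 4/2)
  = (-5.5, 5.5, 2)

(-5.5, 5.5, 2)


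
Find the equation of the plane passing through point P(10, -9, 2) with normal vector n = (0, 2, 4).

The plane through P with normal n = (a, b, c) satisfies n·(r - P) = 0,
i.e. ax + by + cz = a·x₀ + b·y₀ + c·z₀.
d = 0·10 + 2·(-9) + 4·2
  = 0 - 18 + 8
  = -10
Equation: 2y + 4z = -10

2y + 4z = -10


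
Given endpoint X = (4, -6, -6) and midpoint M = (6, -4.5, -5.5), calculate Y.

Y = 2M - X
  = (2·6 - 4, 2·(-4.5) - (-6), 2·(-5.5) - (-6))
  = (12 - 4, -9 + 6, -11 + 6)
  = (8, -3, -5)

(8, -3, -5)


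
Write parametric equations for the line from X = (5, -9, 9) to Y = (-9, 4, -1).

Direction vector d = Y - X = (-9 - 5, 4 + 9, -1 - 9) = (-14, 13, -10)
Parametric form r = X + t·d:
x = 5 - 14t, y = -9 + 13t, z = 9 - 10t

x = 5 - 14t, y = -9 + 13t, z = 9 - 10t


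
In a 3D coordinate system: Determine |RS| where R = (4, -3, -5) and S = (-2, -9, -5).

d = √[(x₂-x₁)² + (y₂-y₁)² + (z₂-z₁)²]
  = √[(-6)² + (-6)² + 0²]
  = √[36 + 36 + 0]
  = √72
  ≈ 8.485

8.485


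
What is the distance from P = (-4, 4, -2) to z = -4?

distance = |a·x₀ + b·y₀ + c·z₀ - d| / √(a² + b² + c²)
  = |0·(-4) + 0·4 + 1·(-2) - (-4)| / √(0² + 0² + 1²)
  = |0 + 0 - 2 + 4| / √(0 + 0 + 1)
  = |2| / √1
  = 2 / 1
  ≈ 2

2


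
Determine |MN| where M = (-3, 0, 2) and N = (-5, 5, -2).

d = √[(x₂-x₁)² + (y₂-y₁)² + (z₂-z₁)²]
  = √[(-2)² + 5² + (-4)²]
  = √[4 + 25 + 16]
  = √45
  ≈ 6.708

6.708


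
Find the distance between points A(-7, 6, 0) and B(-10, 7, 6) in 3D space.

d = √[(x₂-x₁)² + (y₂-y₁)² + (z₂-z₁)²]
  = √[(-3)² + 1² + 6²]
  = √[9 + 1 + 36]
  = √46
  ≈ 6.782

6.782


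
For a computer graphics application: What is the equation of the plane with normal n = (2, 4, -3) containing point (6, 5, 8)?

The plane through P with normal n = (a, b, c) satisfies n·(r - P) = 0,
i.e. ax + by + cz = a·x₀ + b·y₀ + c·z₀.
d = 2·6 + 4·5 + (-3)·8
  = 12 + 20 - 24
  = 8
Equation: 2x + 4y - 3z = 8

2x + 4y - 3z = 8


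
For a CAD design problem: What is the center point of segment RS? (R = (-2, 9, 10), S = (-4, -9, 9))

M = ((x₁+x₂)/2, (y₁+y₂)/2, (z₁+z₂)/2)
  = ((-2 - 4)/2, (9 - 9)/2, (10 + 9)/2)
  = (-6/2, 0/2, 19/2)
  = (-3, 0, 9.5)

(-3, 0, 9.5)


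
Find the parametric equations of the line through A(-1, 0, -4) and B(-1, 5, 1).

Direction vector d = B - A = (-1 + 1, 5 + 0, 1 + 4) = (0, 5, 5)
Parametric form r = A + t·d:
x = -1, y = 0 + 5t, z = -4 + 5t

x = -1, y = 0 + 5t, z = -4 + 5t


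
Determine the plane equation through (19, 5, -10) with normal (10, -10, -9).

The plane through P with normal n = (a, b, c) satisfies n·(r - P) = 0,
i.e. ax + by + cz = a·x₀ + b·y₀ + c·z₀.
d = 10·19 + (-10)·5 + (-9)·(-10)
  = 190 - 50 + 90
  = 230
Equation: 10x - 10y - 9z = 230

10x - 10y - 9z = 230


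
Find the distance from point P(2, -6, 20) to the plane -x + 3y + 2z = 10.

distance = |a·x₀ + b·y₀ + c·z₀ - d| / √(a² + b² + c²)
  = |(-1)·2 + 3·(-6) + 2·20 - 10| / √((-1)² + 3² + 2²)
  = |-2 - 18 + 40 - 10| / √(1 + 9 + 4)
  = |10| / √14
  = 10 / 3.742
  ≈ 2.673

2.673


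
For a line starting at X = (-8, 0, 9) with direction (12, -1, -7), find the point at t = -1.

P(t) = X + t·d
  = (-8 + 12·(-1), 0 + (-1)·(-1), 9 + (-7)·(-1))
  = (-8 - 12, 0 + 1, 9 + 7)
  = (-20, 1, 16)

(-20, 1, 16)


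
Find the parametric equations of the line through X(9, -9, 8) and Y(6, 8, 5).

Direction vector d = Y - X = (6 - 9, 8 + 9, 5 - 8) = (-3, 17, -3)
Parametric form r = X + t·d:
x = 9 - 3t, y = -9 + 17t, z = 8 - 3t

x = 9 - 3t, y = -9 + 17t, z = 8 - 3t


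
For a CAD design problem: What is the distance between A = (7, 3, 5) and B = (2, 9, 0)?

d = √[(x₂-x₁)² + (y₂-y₁)² + (z₂-z₁)²]
  = √[(-5)² + 6² + (-5)²]
  = √[25 + 36 + 25]
  = √86
  ≈ 9.274

9.274


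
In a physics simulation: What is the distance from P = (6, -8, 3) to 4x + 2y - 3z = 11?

distance = |a·x₀ + b·y₀ + c·z₀ - d| / √(a² + b² + c²)
  = |4·6 + 2·(-8) + (-3)·3 - 11| / √(4² + 2² + (-3)²)
  = |24 - 16 - 9 - 11| / √(16 + 4 + 9)
  = |-12| / √29
  = 12 / 5.385
  ≈ 2.228

2.228


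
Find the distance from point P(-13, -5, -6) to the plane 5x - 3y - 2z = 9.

distance = |a·x₀ + b·y₀ + c·z₀ - d| / √(a² + b² + c²)
  = |5·(-13) + (-3)·(-5) + (-2)·(-6) - 9| / √(5² + (-3)² + (-2)²)
  = |-65 + 15 + 12 - 9| / √(25 + 9 + 4)
  = |-47| / √38
  = 47 / 6.164
  ≈ 7.624

7.624


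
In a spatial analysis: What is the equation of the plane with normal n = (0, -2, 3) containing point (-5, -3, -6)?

The plane through P with normal n = (a, b, c) satisfies n·(r - P) = 0,
i.e. ax + by + cz = a·x₀ + b·y₀ + c·z₀.
d = 0·(-5) + (-2)·(-3) + 3·(-6)
  = 0 + 6 - 18
  = -12
Equation: -2y + 3z = -12

-2y + 3z = -12


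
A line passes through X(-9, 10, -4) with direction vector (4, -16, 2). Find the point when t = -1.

P(t) = X + t·d
  = (-9 + 4·(-1), 10 + (-16)·(-1), -4 + 2·(-1))
  = (-9 - 4, 10 + 16, -4 - 2)
  = (-13, 26, -6)

(-13, 26, -6)


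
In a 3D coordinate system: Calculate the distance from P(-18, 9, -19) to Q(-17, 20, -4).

d = √[(x₂-x₁)² + (y₂-y₁)² + (z₂-z₁)²]
  = √[1² + 11² + 15²]
  = √[1 + 121 + 225]
  = √347
  ≈ 18.63

18.63


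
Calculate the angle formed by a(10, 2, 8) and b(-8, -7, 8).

a·b = 10·(-8) + 2·(-7) + 8·8 = -80 - 14 + 64 = -30
|a| = √(10² + 2² + 8²) = √168 ≈ 12.96
|b| = √((-8)² + (-7)² + 8²) = √177 ≈ 13.3
cos θ = (a·b)/(|a||b|) = -30/(12.96·13.3) ≈ -0.174
θ = arccos(-0.174) ≈ 100°

100°


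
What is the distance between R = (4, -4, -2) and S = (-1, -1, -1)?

d = √[(x₂-x₁)² + (y₂-y₁)² + (z₂-z₁)²]
  = √[(-5)² + 3² + 1²]
  = √[25 + 9 + 1]
  = √35
  ≈ 5.916

5.916


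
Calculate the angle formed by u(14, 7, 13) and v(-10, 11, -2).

u·v = 14·(-10) + 7·11 + 13·(-2) = -140 + 77 - 26 = -89
|u| = √(14² + 7² + 13²) = √414 ≈ 20.35
|v| = √((-10)² + 11² + (-2)²) = √225 ≈ 15
cos θ = (u·v)/(|u||v|) = -89/(20.35·15) ≈ -0.2916
θ = arccos(-0.2916) ≈ 107°

107°


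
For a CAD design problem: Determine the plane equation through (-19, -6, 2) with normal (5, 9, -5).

The plane through P with normal n = (a, b, c) satisfies n·(r - P) = 0,
i.e. ax + by + cz = a·x₀ + b·y₀ + c·z₀.
d = 5·(-19) + 9·(-6) + (-5)·2
  = -95 - 54 - 10
  = -159
Equation: 5x + 9y - 5z = -159

5x + 9y - 5z = -159


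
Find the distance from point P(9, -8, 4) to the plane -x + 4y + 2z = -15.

distance = |a·x₀ + b·y₀ + c·z₀ - d| / √(a² + b² + c²)
  = |(-1)·9 + 4·(-8) + 2·4 - (-15)| / √((-1)² + 4² + 2²)
  = |-9 - 32 + 8 + 15| / √(1 + 16 + 4)
  = |-18| / √21
  = 18 / 4.583
  ≈ 3.928

3.928


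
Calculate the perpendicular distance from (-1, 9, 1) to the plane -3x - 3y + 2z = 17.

distance = |a·x₀ + b·y₀ + c·z₀ - d| / √(a² + b² + c²)
  = |(-3)·(-1) + (-3)·9 + 2·1 - 17| / √((-3)² + (-3)² + 2²)
  = |3 - 27 + 2 - 17| / √(9 + 9 + 4)
  = |-39| / √22
  = 39 / 4.69
  ≈ 8.315

8.315


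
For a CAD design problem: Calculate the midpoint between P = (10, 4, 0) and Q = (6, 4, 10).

M = ((x₁+x₂)/2, (y₁+y₂)/2, (z₁+z₂)/2)
  = ((10 + 6)/2, (4 + 4)/2, (0 + 10)/2)
  = (16/2, 8/2, 10/2)
  = (8, 4, 5)

(8, 4, 5)


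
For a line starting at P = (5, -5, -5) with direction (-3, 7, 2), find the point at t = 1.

P(t) = P + t·d
  = (5 + (-3)·1, -5 + 7·1, -5 + 2·1)
  = (5 - 3, -5 + 7, -5 + 2)
  = (2, 2, -3)

(2, 2, -3)


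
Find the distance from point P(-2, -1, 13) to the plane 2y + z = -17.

distance = |a·x₀ + b·y₀ + c·z₀ - d| / √(a² + b² + c²)
  = |0·(-2) + 2·(-1) + 1·13 - (-17)| / √(0² + 2² + 1²)
  = |0 - 2 + 13 + 17| / √(0 + 4 + 1)
  = |28| / √5
  = 28 / 2.236
  ≈ 12.52

12.52


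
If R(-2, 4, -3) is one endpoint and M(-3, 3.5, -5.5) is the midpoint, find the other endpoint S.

S = 2M - R
  = (2·(-3) - (-2), 2·3.5 - 4, 2·(-5.5) - (-3))
  = (-6 + 2, 7 - 4, -11 + 3)
  = (-4, 3, -8)

(-4, 3, -8)


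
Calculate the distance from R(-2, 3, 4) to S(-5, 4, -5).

d = √[(x₂-x₁)² + (y₂-y₁)² + (z₂-z₁)²]
  = √[(-3)² + 1² + (-9)²]
  = √[9 + 1 + 81]
  = √91
  ≈ 9.539

9.539


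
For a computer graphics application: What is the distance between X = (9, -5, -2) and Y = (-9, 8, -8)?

d = √[(x₂-x₁)² + (y₂-y₁)² + (z₂-z₁)²]
  = √[(-18)² + 13² + (-6)²]
  = √[324 + 169 + 36]
  = √529
  ≈ 23

23


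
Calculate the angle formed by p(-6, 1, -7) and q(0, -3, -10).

p·q = (-6)·0 + 1·(-3) + (-7)·(-10) = 0 - 3 + 70 = 67
|p| = √((-6)² + 1² + (-7)²) = √86 ≈ 9.274
|q| = √(0² + (-3)² + (-10)²) = √109 ≈ 10.44
cos θ = (p·q)/(|p||q|) = 67/(9.274·10.44) ≈ 0.692
θ = arccos(0.692) ≈ 46.21°

46.21°


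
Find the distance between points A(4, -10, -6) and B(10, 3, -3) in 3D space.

d = √[(x₂-x₁)² + (y₂-y₁)² + (z₂-z₁)²]
  = √[6² + 13² + 3²]
  = √[36 + 169 + 9]
  = √214
  ≈ 14.63

14.63


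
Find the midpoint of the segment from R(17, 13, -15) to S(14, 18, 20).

M = ((x₁+x₂)/2, (y₁+y₂)/2, (z₁+z₂)/2)
  = ((17 + 14)/2, (13 + 18)/2, (-15 + 20)/2)
  = (31/2, 31/2, 5/2)
  = (15.5, 15.5, 2.5)

(15.5, 15.5, 2.5)


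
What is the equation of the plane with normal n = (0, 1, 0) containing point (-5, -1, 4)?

The plane through P with normal n = (a, b, c) satisfies n·(r - P) = 0,
i.e. ax + by + cz = a·x₀ + b·y₀ + c·z₀.
d = 0·(-5) + 1·(-1) + 0·4
  = 0 - 1 + 0
  = -1
Equation: y = -1

y = -1


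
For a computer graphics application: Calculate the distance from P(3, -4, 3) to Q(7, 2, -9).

d = √[(x₂-x₁)² + (y₂-y₁)² + (z₂-z₁)²]
  = √[4² + 6² + (-12)²]
  = √[16 + 36 + 144]
  = √196
  ≈ 14

14


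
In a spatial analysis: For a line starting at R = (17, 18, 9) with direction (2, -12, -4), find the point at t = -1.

P(t) = R + t·d
  = (17 + 2·(-1), 18 + (-12)·(-1), 9 + (-4)·(-1))
  = (17 - 2, 18 + 12, 9 + 4)
  = (15, 30, 13)

(15, 30, 13)


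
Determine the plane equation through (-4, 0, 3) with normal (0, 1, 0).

The plane through P with normal n = (a, b, c) satisfies n·(r - P) = 0,
i.e. ax + by + cz = a·x₀ + b·y₀ + c·z₀.
d = 0·(-4) + 1·0 + 0·3
  = 0 + 0 + 0
  = 0
Equation: y = 0

y = 0


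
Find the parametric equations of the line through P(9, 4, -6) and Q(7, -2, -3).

Direction vector d = Q - P = (7 - 9, -2 - 4, -3 + 6) = (-2, -6, 3)
Parametric form r = P + t·d:
x = 9 - 2t, y = 4 - 6t, z = -6 + 3t

x = 9 - 2t, y = 4 - 6t, z = -6 + 3t


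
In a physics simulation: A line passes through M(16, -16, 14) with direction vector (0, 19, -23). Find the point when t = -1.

P(t) = M + t·d
  = (16 + 0·(-1), -16 + 19·(-1), 14 + (-23)·(-1))
  = (16 + 0, -16 - 19, 14 + 23)
  = (16, -35, 37)

(16, -35, 37)


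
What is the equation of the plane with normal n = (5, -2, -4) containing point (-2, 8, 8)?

The plane through P with normal n = (a, b, c) satisfies n·(r - P) = 0,
i.e. ax + by + cz = a·x₀ + b·y₀ + c·z₀.
d = 5·(-2) + (-2)·8 + (-4)·8
  = -10 - 16 - 32
  = -58
Equation: 5x - 2y - 4z = -58

5x - 2y - 4z = -58


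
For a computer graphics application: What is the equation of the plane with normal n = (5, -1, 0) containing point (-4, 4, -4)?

The plane through P with normal n = (a, b, c) satisfies n·(r - P) = 0,
i.e. ax + by + cz = a·x₀ + b·y₀ + c·z₀.
d = 5·(-4) + (-1)·4 + 0·(-4)
  = -20 - 4 + 0
  = -24
Equation: 5x - y = -24

5x - y = -24


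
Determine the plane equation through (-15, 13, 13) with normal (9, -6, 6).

The plane through P with normal n = (a, b, c) satisfies n·(r - P) = 0,
i.e. ax + by + cz = a·x₀ + b·y₀ + c·z₀.
d = 9·(-15) + (-6)·13 + 6·13
  = -135 - 78 + 78
  = -135
Equation: 9x - 6y + 6z = -135

9x - 6y + 6z = -135


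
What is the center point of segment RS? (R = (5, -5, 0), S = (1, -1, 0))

M = ((x₁+x₂)/2, (y₁+y₂)/2, (z₁+z₂)/2)
  = ((5 + 1)/2, (-5 - 1)/2, (0 + 0)/2)
  = (6/2, -6/2, 0/2)
  = (3, -3, 0)

(3, -3, 0)


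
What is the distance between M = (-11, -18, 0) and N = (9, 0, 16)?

d = √[(x₂-x₁)² + (y₂-y₁)² + (z₂-z₁)²]
  = √[20² + 18² + 16²]
  = √[400 + 324 + 256]
  = √980
  ≈ 31.3

31.3


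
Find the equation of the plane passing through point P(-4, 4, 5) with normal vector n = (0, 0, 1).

The plane through P with normal n = (a, b, c) satisfies n·(r - P) = 0,
i.e. ax + by + cz = a·x₀ + b·y₀ + c·z₀.
d = 0·(-4) + 0·4 + 1·5
  = 0 + 0 + 5
  = 5
Equation: z = 5

z = 5


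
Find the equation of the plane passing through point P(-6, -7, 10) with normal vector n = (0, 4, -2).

The plane through P with normal n = (a, b, c) satisfies n·(r - P) = 0,
i.e. ax + by + cz = a·x₀ + b·y₀ + c·z₀.
d = 0·(-6) + 4·(-7) + (-2)·10
  = 0 - 28 - 20
  = -48
Equation: 4y - 2z = -48

4y - 2z = -48


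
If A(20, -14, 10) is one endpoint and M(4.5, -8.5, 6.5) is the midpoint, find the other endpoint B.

B = 2M - A
  = (2·4.5 - 20, 2·(-8.5) - (-14), 2·6.5 - 10)
  = (9 - 20, -17 + 14, 13 - 10)
  = (-11, -3, 3)

(-11, -3, 3)


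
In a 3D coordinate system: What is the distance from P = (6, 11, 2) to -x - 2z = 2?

distance = |a·x₀ + b·y₀ + c·z₀ - d| / √(a² + b² + c²)
  = |(-1)·6 + 0·11 + (-2)·2 - 2| / √((-1)² + 0² + (-2)²)
  = |-6 + 0 - 4 - 2| / √(1 + 0 + 4)
  = |-12| / √5
  = 12 / 2.236
  ≈ 5.367

5.367


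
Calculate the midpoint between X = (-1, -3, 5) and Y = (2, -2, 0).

M = ((x₁+x₂)/2, (y₁+y₂)/2, (z₁+z₂)/2)
  = ((-1 + 2)/2, (-3 - 2)/2, (5 + 0)/2)
  = (1/2, -5/2, 5/2)
  = (0.5, -2.5, 2.5)

(0.5, -2.5, 2.5)


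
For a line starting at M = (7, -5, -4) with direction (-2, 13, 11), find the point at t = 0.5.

P(t) = M + t·d
  = (7 + (-2)·0.5, -5 + 13·0.5, -4 + 11·0.5)
  = (7 - 1, -5 + 6.5, -4 + 5.5)
  = (6, 1.5, 1.5)

(6, 1.5, 1.5)


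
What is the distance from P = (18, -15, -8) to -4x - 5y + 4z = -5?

distance = |a·x₀ + b·y₀ + c·z₀ - d| / √(a² + b² + c²)
  = |(-4)·18 + (-5)·(-15) + 4·(-8) - (-5)| / √((-4)² + (-5)² + 4²)
  = |-72 + 75 - 32 + 5| / √(16 + 25 + 16)
  = |-24| / √57
  = 24 / 7.55
  ≈ 3.179

3.179


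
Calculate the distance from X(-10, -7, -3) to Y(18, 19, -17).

d = √[(x₂-x₁)² + (y₂-y₁)² + (z₂-z₁)²]
  = √[28² + 26² + (-14)²]
  = √[784 + 676 + 196]
  = √1656
  ≈ 40.69

40.69


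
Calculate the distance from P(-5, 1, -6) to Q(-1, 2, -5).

d = √[(x₂-x₁)² + (y₂-y₁)² + (z₂-z₁)²]
  = √[4² + 1² + 1²]
  = √[16 + 1 + 1]
  = √18
  ≈ 4.243

4.243


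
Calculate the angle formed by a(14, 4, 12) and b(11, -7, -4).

a·b = 14·11 + 4·(-7) + 12·(-4) = 154 - 28 - 48 = 78
|a| = √(14² + 4² + 12²) = √356 ≈ 18.87
|b| = √(11² + (-7)² + (-4)²) = √186 ≈ 13.64
cos θ = (a·b)/(|a||b|) = 78/(18.87·13.64) ≈ 0.3031
θ = arccos(0.3031) ≈ 72.35°

72.35°


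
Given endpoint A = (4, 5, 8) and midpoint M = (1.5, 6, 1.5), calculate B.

B = 2M - A
  = (2·1.5 - 4, 2·6 - 5, 2·1.5 - 8)
  = (3 - 4, 12 - 5, 3 - 8)
  = (-1, 7, -5)

(-1, 7, -5)


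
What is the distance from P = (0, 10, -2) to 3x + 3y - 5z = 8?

distance = |a·x₀ + b·y₀ + c·z₀ - d| / √(a² + b² + c²)
  = |3·0 + 3·10 + (-5)·(-2) - 8| / √(3² + 3² + (-5)²)
  = |0 + 30 + 10 - 8| / √(9 + 9 + 25)
  = |32| / √43
  = 32 / 6.557
  ≈ 4.88

4.88


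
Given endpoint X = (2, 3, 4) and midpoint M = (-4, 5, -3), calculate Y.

Y = 2M - X
  = (2·(-4) - 2, 2·5 - 3, 2·(-3) - 4)
  = (-8 - 2, 10 - 3, -6 - 4)
  = (-10, 7, -10)

(-10, 7, -10)


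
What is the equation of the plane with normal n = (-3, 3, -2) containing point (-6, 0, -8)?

The plane through P with normal n = (a, b, c) satisfies n·(r - P) = 0,
i.e. ax + by + cz = a·x₀ + b·y₀ + c·z₀.
d = (-3)·(-6) + 3·0 + (-2)·(-8)
  = 18 + 0 + 16
  = 34
Equation: -3x + 3y - 2z = 34

-3x + 3y - 2z = 34


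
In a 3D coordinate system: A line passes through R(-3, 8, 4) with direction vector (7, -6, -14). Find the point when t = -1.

P(t) = R + t·d
  = (-3 + 7·(-1), 8 + (-6)·(-1), 4 + (-14)·(-1))
  = (-3 - 7, 8 + 6, 4 + 14)
  = (-10, 14, 18)

(-10, 14, 18)


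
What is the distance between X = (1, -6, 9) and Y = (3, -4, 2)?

d = √[(x₂-x₁)² + (y₂-y₁)² + (z₂-z₁)²]
  = √[2² + 2² + (-7)²]
  = √[4 + 4 + 49]
  = √57
  ≈ 7.55

7.55


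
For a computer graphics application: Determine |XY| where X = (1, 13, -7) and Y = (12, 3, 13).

d = √[(x₂-x₁)² + (y₂-y₁)² + (z₂-z₁)²]
  = √[11² + (-10)² + 20²]
  = √[121 + 100 + 400]
  = √621
  ≈ 24.92

24.92


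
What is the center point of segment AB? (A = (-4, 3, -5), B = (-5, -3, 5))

M = ((x₁+x₂)/2, (y₁+y₂)/2, (z₁+z₂)/2)
  = ((-4 - 5)/2, (3 - 3)/2, (-5 + 5)/2)
  = (-9/2, 0/2, 0/2)
  = (-4.5, 0, 0)

(-4.5, 0, 0)


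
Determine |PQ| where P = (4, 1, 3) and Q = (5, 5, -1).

d = √[(x₂-x₁)² + (y₂-y₁)² + (z₂-z₁)²]
  = √[1² + 4² + (-4)²]
  = √[1 + 16 + 16]
  = √33
  ≈ 5.745

5.745


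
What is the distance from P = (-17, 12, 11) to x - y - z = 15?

distance = |a·x₀ + b·y₀ + c·z₀ - d| / √(a² + b² + c²)
  = |1·(-17) + (-1)·12 + (-1)·11 - 15| / √(1² + (-1)² + (-1)²)
  = |-17 - 12 - 11 - 15| / √(1 + 1 + 1)
  = |-55| / √3
  = 55 / 1.732
  ≈ 31.75

31.75


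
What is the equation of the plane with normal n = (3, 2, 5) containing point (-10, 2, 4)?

The plane through P with normal n = (a, b, c) satisfies n·(r - P) = 0,
i.e. ax + by + cz = a·x₀ + b·y₀ + c·z₀.
d = 3·(-10) + 2·2 + 5·4
  = -30 + 4 + 20
  = -6
Equation: 3x + 2y + 5z = -6

3x + 2y + 5z = -6


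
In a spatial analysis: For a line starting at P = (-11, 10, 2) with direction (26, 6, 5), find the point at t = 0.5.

P(t) = P + t·d
  = (-11 + 26·0.5, 10 + 6·0.5, 2 + 5·0.5)
  = (-11 + 13, 10 + 3, 2 + 2.5)
  = (2, 13, 4.5)

(2, 13, 4.5)


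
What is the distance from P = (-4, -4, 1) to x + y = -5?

distance = |a·x₀ + b·y₀ + c·z₀ - d| / √(a² + b² + c²)
  = |1·(-4) + 1·(-4) + 0·1 - (-5)| / √(1² + 1² + 0²)
  = |-4 - 4 + 0 + 5| / √(1 + 1 + 0)
  = |-3| / √2
  = 3 / 1.414
  ≈ 2.121

2.121


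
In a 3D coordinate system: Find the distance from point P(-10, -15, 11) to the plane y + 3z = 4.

distance = |a·x₀ + b·y₀ + c·z₀ - d| / √(a² + b² + c²)
  = |0·(-10) + 1·(-15) + 3·11 - 4| / √(0² + 1² + 3²)
  = |0 - 15 + 33 - 4| / √(0 + 1 + 9)
  = |14| / √10
  = 14 / 3.162
  ≈ 4.427

4.427


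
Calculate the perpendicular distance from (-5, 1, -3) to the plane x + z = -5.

distance = |a·x₀ + b·y₀ + c·z₀ - d| / √(a² + b² + c²)
  = |1·(-5) + 0·1 + 1·(-3) - (-5)| / √(1² + 0² + 1²)
  = |-5 + 0 - 3 + 5| / √(1 + 0 + 1)
  = |-3| / √2
  = 3 / 1.414
  ≈ 2.121

2.121


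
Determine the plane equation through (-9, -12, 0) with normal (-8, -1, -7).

The plane through P with normal n = (a, b, c) satisfies n·(r - P) = 0,
i.e. ax + by + cz = a·x₀ + b·y₀ + c·z₀.
d = (-8)·(-9) + (-1)·(-12) + (-7)·0
  = 72 + 12 + 0
  = 84
Equation: -8x - y - 7z = 84

-8x - y - 7z = 84


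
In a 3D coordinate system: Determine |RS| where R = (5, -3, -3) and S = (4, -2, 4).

d = √[(x₂-x₁)² + (y₂-y₁)² + (z₂-z₁)²]
  = √[(-1)² + 1² + 7²]
  = √[1 + 1 + 49]
  = √51
  ≈ 7.141

7.141


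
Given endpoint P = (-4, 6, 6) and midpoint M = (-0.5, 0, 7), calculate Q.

Q = 2M - P
  = (2·(-0.5) - (-4), 2·0 - 6, 2·7 - 6)
  = (-1 + 4, 0 - 6, 14 - 6)
  = (3, -6, 8)

(3, -6, 8)


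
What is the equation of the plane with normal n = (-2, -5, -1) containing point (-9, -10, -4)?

The plane through P with normal n = (a, b, c) satisfies n·(r - P) = 0,
i.e. ax + by + cz = a·x₀ + b·y₀ + c·z₀.
d = (-2)·(-9) + (-5)·(-10) + (-1)·(-4)
  = 18 + 50 + 4
  = 72
Equation: -2x - 5y - z = 72

-2x - 5y - z = 72


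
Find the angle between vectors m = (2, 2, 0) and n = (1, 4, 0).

m·n = 2·1 + 2·4 + 0·0 = 2 + 8 + 0 = 10
|m| = √(2² + 2² + 0²) = √8 ≈ 2.828
|n| = √(1² + 4² + 0²) = √17 ≈ 4.123
cos θ = (m·n)/(|m||n|) = 10/(2.828·4.123) ≈ 0.8575
θ = arccos(0.8575) ≈ 30.96°

30.96°


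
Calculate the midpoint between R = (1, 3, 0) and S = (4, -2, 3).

M = ((x₁+x₂)/2, (y₁+y₂)/2, (z₁+z₂)/2)
  = ((1 + 4)/2, (3 - 2)/2, (0 + 3)/2)
  = (5/2, 1/2, 3/2)
  = (2.5, 0.5, 1.5)

(2.5, 0.5, 1.5)


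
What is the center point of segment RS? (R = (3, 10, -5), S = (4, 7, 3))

M = ((x₁+x₂)/2, (y₁+y₂)/2, (z₁+z₂)/2)
  = ((3 + 4)/2, (10 + 7)/2, (-5 + 3)/2)
  = (7/2, 17/2, -2/2)
  = (3.5, 8.5, -1)

(3.5, 8.5, -1)


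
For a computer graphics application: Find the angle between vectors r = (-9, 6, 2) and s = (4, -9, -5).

r·s = (-9)·4 + 6·(-9) + 2·(-5) = -36 - 54 - 10 = -100
|r| = √((-9)² + 6² + 2²) = √121 ≈ 11
|s| = √(4² + (-9)² + (-5)²) = √122 ≈ 11.05
cos θ = (r·s)/(|r||s|) = -100/(11·11.05) ≈ -0.8231
θ = arccos(-0.8231) ≈ 145.4°

145.4°


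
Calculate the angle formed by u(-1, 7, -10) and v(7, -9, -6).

u·v = (-1)·7 + 7·(-9) + (-10)·(-6) = -7 - 63 + 60 = -10
|u| = √((-1)² + 7² + (-10)²) = √150 ≈ 12.25
|v| = √(7² + (-9)² + (-6)²) = √166 ≈ 12.88
cos θ = (u·v)/(|u||v|) = -10/(12.25·12.88) ≈ -0.06337
θ = arccos(-0.06337) ≈ 93.63°

93.63°


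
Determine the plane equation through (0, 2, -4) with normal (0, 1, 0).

The plane through P with normal n = (a, b, c) satisfies n·(r - P) = 0,
i.e. ax + by + cz = a·x₀ + b·y₀ + c·z₀.
d = 0·0 + 1·2 + 0·(-4)
  = 0 + 2 + 0
  = 2
Equation: y = 2

y = 2


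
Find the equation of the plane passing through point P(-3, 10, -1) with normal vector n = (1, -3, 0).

The plane through P with normal n = (a, b, c) satisfies n·(r - P) = 0,
i.e. ax + by + cz = a·x₀ + b·y₀ + c·z₀.
d = 1·(-3) + (-3)·10 + 0·(-1)
  = -3 - 30 + 0
  = -33
Equation: x - 3y = -33

x - 3y = -33


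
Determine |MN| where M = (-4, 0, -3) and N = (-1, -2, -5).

d = √[(x₂-x₁)² + (y₂-y₁)² + (z₂-z₁)²]
  = √[3² + (-2)² + (-2)²]
  = √[9 + 4 + 4]
  = √17
  ≈ 4.123

4.123


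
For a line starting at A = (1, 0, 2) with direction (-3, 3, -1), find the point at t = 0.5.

P(t) = A + t·d
  = (1 + (-3)·0.5, 0 + 3·0.5, 2 + (-1)·0.5)
  = (1 - 1.5, 0 + 1.5, 2 - 0.5)
  = (-0.5, 1.5, 1.5)

(-0.5, 1.5, 1.5)


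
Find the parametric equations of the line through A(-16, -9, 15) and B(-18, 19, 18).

Direction vector d = B - A = (-18 + 16, 19 + 9, 18 - 15) = (-2, 28, 3)
Parametric form r = A + t·d:
x = -16 - 2t, y = -9 + 28t, z = 15 + 3t

x = -16 - 2t, y = -9 + 28t, z = 15 + 3t


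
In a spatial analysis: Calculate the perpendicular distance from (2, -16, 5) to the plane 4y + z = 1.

distance = |a·x₀ + b·y₀ + c·z₀ - d| / √(a² + b² + c²)
  = |0·2 + 4·(-16) + 1·5 - 1| / √(0² + 4² + 1²)
  = |0 - 64 + 5 - 1| / √(0 + 16 + 1)
  = |-60| / √17
  = 60 / 4.123
  ≈ 14.55

14.55


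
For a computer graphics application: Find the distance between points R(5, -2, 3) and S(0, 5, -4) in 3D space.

d = √[(x₂-x₁)² + (y₂-y₁)² + (z₂-z₁)²]
  = √[(-5)² + 7² + (-7)²]
  = √[25 + 49 + 49]
  = √123
  ≈ 11.09

11.09
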